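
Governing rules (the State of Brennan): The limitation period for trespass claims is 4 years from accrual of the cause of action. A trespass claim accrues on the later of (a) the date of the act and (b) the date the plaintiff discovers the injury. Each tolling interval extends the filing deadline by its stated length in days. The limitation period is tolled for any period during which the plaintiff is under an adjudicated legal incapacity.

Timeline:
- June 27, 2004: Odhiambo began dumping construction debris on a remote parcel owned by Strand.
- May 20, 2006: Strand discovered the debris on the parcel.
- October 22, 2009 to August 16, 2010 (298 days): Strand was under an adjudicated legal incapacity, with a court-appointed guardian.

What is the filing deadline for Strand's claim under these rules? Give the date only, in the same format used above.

Taking the later of the act (June 27, 2004) and discovery (May 20, 2006), the claim accrued on May 20, 2006.
The untolled deadline — 4 years after May 20, 2006 — is May 20, 2010.
The plaintiff's legal incapacity from October 22, 2009 to August 16, 2010 tolled the period for 298 days, extending the deadline to March 14, 2011.

March 14, 2011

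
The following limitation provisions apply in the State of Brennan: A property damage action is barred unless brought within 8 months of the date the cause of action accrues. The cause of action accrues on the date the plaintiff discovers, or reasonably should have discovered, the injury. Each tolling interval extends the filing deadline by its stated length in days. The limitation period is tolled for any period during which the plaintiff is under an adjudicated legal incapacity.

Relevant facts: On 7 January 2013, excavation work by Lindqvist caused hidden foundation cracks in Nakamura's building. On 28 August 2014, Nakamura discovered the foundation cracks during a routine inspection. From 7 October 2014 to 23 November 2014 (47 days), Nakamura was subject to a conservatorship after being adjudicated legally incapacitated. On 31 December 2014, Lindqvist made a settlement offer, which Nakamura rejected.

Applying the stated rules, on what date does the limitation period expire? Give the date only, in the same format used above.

Accrual is tied to discovery, so the period began on 28 August 2014 rather than on 7 January 2013 when the act occurred.
The untolled deadline — 8 months after 28 August 2014 — is 28 April 2015.
The plaintiff's legal incapacity from 7 October 2014 to 23 November 2014 tolled the period for 47 days, extending the deadline to 14 June 2015.
Nothing else in the chronology tolls or restarts the period.

14 June 2015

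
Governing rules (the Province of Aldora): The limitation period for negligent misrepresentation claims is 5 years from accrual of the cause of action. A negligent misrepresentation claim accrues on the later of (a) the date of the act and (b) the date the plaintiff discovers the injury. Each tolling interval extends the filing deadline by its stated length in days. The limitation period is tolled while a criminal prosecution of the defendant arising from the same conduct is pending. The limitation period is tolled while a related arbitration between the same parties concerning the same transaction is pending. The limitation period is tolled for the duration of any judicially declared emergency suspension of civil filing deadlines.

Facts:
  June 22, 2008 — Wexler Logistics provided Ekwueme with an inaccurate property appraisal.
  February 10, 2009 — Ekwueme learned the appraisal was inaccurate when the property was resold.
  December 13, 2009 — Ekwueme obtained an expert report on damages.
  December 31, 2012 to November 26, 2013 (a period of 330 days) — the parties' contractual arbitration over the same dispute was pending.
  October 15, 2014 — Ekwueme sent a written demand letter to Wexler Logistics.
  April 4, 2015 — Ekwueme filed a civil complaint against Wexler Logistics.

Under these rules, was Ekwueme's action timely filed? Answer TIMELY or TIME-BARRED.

The claim accrued on February 10, 2009 — the later of the June 22, 2008 act and the February 10, 2009 discovery.
5 years from February 10, 2009 is February 10, 2014.
Because the pending related arbitration ran from December 31, 2012 to November 26, 2013, the deadline is extended by 330 days to January 6, 2015.
Nothing else in the chronology tolls or restarts the period.
Filing on April 4, 2015 missed the January 6, 2015 deadline — the action is time-barred.

TIME-BARRED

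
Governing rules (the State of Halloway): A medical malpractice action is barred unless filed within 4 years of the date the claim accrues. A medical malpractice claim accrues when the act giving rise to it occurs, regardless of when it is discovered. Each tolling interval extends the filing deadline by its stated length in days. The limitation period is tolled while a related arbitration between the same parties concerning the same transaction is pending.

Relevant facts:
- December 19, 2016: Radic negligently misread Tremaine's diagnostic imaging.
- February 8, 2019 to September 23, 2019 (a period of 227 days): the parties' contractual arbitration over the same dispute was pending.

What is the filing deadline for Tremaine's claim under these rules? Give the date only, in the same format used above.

August 3, 2021

The claim accrued on December 19, 2016, the date of the act.
4 years from December 19, 2016 is December 19, 2020.
The period was tolled for 227 days by the pending related arbitration (February 8, 2019 to September 23, 2019), pushing the deadline to August 3, 2021.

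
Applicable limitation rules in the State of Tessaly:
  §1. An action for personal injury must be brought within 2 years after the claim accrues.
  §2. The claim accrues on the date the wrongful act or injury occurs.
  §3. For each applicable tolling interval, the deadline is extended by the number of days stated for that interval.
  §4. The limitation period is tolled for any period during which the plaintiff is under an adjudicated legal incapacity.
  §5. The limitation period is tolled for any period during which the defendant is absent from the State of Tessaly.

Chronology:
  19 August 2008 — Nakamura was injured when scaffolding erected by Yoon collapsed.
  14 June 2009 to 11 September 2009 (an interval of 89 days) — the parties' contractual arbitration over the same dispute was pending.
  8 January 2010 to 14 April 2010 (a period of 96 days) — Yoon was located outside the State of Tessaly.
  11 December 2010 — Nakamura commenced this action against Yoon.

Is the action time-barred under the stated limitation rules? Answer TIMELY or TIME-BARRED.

The limitation period began to run on 19 August 2008.
Adding the 2 years base period to 19 August 2008 gives a deadline of 19 August 2010, before any tolling.
Because the defendant's absence from the jurisdiction ran from 8 January 2010 to 14 April 2010, the deadline is extended by 96 days to 23 November 2010.
The pending related arbitration from 14 June 2009 to 11 September 2009 does not toll the period, because no stated rule makes a pending arbitration a tolling event.
Filing on 11 December 2010 missed the 23 November 2010 deadline — the action is time-barred.

TIME-BARRED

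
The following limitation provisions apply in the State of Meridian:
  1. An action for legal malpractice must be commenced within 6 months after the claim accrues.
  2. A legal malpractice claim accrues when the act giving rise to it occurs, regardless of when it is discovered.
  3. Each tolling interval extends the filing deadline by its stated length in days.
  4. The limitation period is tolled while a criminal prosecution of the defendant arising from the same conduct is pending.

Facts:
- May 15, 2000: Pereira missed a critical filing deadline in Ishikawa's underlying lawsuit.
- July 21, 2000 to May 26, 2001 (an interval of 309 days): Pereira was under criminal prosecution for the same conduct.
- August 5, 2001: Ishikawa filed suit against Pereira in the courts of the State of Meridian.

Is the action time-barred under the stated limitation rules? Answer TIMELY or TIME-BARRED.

TIMELY

The limitation period began to run on May 15, 2000.
The untolled deadline — 6 months after May 15, 2000 — is November 15, 2000.
The period was tolled for 309 days by the pending criminal prosecution (July 21, 2000 to May 26, 2001), pushing the deadline to September 20, 2001.
Ishikawa filed on August 5, 2001, before the September 20, 2001 deadline, so the action is timely.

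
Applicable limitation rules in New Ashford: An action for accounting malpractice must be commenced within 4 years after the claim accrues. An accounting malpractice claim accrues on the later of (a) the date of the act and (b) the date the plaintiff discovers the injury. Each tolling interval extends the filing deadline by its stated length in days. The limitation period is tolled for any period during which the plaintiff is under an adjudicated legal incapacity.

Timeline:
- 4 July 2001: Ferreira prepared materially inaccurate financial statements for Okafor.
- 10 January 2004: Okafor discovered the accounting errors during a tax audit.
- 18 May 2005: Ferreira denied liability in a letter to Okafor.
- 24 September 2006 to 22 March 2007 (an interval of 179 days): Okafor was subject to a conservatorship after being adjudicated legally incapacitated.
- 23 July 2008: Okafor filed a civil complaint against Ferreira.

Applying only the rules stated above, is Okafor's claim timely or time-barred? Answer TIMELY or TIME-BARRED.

Because discovery on 10 January 2004 post-dates the 4 July 2001 act, accrual under the later-of rule falls on 10 January 2004.
The untolled deadline — 4 years after 10 January 2004 — is 10 January 2008.
Because the plaintiff's legal incapacity ran from 24 September 2006 to 22 March 2007, the deadline is extended by 179 days to 7 July 2008.
Nothing else in the chronology tolls or restarts the period.
Filing on 23 July 2008 missed the 7 July 2008 deadline — the action is time-barred.

TIME-BARRED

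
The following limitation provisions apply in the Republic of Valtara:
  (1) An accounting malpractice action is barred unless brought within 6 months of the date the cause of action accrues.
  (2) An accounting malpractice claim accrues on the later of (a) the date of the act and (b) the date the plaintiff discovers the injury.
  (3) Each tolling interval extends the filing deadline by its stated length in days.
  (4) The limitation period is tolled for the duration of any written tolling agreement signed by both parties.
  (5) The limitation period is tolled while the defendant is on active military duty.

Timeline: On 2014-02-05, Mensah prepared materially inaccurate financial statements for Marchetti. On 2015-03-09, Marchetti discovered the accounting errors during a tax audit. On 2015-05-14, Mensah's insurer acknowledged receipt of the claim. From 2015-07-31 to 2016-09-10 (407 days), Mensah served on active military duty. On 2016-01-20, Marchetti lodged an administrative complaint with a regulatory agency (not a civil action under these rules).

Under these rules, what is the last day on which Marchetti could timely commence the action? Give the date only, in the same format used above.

The claim accrued on 2015-03-09 — the later of the 2014-02-05 act and the 2015-03-09 discovery.
6 months from 2015-03-09 is 2015-09-09.
The period was tolled for 407 days by the defendant's active military service (2015-07-31 to 2016-09-10), pushing the deadline to 2016-10-20.
The other events in the timeline have no effect on the limitation period under the stated rules.

2016-10-20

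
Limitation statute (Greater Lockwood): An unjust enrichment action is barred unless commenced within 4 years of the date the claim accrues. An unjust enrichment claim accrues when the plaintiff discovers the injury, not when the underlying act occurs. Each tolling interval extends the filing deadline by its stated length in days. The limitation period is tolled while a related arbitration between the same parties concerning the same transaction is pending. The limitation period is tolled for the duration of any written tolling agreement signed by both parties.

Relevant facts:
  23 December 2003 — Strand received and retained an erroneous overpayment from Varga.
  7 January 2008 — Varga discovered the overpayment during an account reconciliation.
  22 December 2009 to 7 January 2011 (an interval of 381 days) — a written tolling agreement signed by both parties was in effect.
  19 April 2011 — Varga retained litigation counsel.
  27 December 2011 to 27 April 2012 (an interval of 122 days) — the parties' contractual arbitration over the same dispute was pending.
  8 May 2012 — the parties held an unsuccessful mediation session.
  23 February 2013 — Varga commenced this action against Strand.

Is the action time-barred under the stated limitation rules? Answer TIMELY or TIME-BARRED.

TIMELY

Accrual is tied to discovery, so the period began on 7 January 2008 rather than on 23 December 2003 when the act occurred.
The untolled deadline — 4 years after 7 January 2008 — is 7 January 2012.
Because the written tolling agreement ran from 22 December 2009 to 7 January 2011, the deadline is extended by 381 days to 22 January 2013.
The pending related arbitration from 27 December 2011 to 27 April 2012 tolled the period for 122 days, extending the deadline to 24 May 2013.
None of the other events listed affects the running of the period under the stated rules.
The 23 February 2013 filing precedes the 24 May 2013 deadline; the claim is timely.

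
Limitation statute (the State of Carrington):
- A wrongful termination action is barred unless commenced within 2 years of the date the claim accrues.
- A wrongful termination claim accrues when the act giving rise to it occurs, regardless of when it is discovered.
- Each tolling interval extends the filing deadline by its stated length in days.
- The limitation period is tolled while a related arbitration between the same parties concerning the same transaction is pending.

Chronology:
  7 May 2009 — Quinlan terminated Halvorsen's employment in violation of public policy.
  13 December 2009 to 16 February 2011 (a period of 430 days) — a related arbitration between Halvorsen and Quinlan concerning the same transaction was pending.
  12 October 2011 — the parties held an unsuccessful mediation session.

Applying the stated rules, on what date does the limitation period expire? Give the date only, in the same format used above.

The limitation period began to run on 7 May 2009.
Adding the 2 years base period to 7 May 2009 gives a deadline of 7 May 2011, before any tolling.
Because the pending related arbitration ran from 13 December 2009 to 16 February 2011, the deadline is extended by 430 days to 10 July 2012.
None of the other events listed affects the running of the period under the stated rules.

10 July 2012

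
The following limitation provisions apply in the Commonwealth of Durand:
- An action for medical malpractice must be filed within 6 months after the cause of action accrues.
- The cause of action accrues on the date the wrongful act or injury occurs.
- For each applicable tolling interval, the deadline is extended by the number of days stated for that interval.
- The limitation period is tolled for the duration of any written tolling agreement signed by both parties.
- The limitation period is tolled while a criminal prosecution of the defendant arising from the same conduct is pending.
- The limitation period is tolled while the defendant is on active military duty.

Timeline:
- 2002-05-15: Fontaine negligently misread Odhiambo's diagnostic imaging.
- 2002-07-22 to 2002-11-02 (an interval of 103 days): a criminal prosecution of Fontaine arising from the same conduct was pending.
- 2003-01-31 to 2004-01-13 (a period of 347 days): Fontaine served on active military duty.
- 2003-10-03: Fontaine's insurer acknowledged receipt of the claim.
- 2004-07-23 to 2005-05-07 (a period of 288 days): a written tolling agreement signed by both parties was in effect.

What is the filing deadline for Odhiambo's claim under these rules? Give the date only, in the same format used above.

The claim accrued on 2002-05-15, when the wrongful act occurred.
The untolled deadline — 6 months after 2002-05-15 — is 2002-11-15.
The pending criminal prosecution from 2002-07-22 to 2002-11-02 tolled the period for 103 days, extending the deadline to 2003-02-26.
The defendant's active military service from 2003-01-31 to 2004-01-13 tolled the period for 347 days, extending the deadline to 2004-02-08.
The written tolling agreement starting 2004-07-23 came too late — the period had run on 2004-02-08 — and so does not extend the deadline.
The other events in the timeline have no effect on the limitation period under the stated rules.

2004-02-08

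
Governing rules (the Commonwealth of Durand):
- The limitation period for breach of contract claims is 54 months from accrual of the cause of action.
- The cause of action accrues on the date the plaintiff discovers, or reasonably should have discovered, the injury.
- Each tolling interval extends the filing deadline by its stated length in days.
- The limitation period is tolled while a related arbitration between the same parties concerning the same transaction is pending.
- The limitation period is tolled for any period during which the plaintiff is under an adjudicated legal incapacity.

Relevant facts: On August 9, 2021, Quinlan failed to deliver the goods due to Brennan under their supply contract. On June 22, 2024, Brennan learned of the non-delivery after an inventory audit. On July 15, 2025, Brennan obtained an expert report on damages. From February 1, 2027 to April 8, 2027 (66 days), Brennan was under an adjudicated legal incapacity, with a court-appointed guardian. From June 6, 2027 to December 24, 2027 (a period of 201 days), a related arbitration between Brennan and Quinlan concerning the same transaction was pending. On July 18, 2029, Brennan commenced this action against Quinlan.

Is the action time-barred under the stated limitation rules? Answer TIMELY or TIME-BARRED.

TIMELY

Under the discovery rule, the claim accrued on June 22, 2024, when Brennan discovered the injury — not on the August 9, 2021 date of the underlying act.
The untolled deadline — 54 months after June 22, 2024 — is December 22, 2028.
Because the plaintiff's legal incapacity ran from February 1, 2027 to April 8, 2027, the deadline is extended by 66 days to February 26, 2029.
The period was tolled for 201 days by the pending related arbitration (June 6, 2027 to December 24, 2027), pushing the deadline to September 15, 2029.
Nothing else in the chronology tolls or restarts the period.
Filing on July 18, 2029 beat the September 15, 2029 deadline — the action is timely.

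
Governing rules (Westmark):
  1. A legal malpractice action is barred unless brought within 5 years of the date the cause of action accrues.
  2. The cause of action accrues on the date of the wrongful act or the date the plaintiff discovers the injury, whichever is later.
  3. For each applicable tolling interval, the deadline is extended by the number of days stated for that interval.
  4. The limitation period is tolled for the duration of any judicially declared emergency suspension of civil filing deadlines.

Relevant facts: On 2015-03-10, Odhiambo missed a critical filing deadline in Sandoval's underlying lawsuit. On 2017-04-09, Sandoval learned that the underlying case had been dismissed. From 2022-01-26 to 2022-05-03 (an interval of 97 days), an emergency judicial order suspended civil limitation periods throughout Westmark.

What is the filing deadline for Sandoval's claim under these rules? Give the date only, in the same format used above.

Because discovery on 2017-04-09 post-dates the 2015-03-10 act, accrual under the later-of rule falls on 2017-04-09.
Adding the 5 years base period to 2017-04-09 gives a deadline of 2022-04-09, before any tolling.
The period was tolled for 97 days by the emergency suspension of filing deadlines (2022-01-26 to 2022-05-03), pushing the deadline to 2022-07-15.

2022-07-15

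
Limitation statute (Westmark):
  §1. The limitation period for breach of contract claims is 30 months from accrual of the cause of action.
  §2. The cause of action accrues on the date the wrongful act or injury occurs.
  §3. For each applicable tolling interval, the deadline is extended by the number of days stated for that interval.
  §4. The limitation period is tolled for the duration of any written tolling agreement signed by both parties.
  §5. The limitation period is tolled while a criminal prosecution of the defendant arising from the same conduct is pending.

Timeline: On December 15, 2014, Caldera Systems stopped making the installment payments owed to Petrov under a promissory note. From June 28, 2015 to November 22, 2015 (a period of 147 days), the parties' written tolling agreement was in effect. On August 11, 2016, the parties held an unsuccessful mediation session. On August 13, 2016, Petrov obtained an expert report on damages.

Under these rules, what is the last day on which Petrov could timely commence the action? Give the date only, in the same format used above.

November 9, 2017

The claim accrued on December 15, 2014, when the wrongful act occurred.
30 months from December 15, 2014 is June 15, 2017.
The period was tolled for 147 days by the written tolling agreement (June 28, 2015 to November 22, 2015), pushing the deadline to November 9, 2017.
Nothing else in the chronology tolls or restarts the period.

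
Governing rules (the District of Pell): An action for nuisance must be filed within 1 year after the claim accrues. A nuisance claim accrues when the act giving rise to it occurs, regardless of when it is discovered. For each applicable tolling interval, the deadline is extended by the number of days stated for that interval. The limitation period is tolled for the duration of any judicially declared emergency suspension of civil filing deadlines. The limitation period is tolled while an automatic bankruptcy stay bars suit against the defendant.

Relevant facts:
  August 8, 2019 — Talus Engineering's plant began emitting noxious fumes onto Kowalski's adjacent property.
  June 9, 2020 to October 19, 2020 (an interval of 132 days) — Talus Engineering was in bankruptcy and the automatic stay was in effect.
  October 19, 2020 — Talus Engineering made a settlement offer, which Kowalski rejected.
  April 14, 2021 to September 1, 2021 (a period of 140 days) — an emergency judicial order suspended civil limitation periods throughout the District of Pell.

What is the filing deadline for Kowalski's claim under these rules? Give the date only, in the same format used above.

The claim accrued on August 8, 2019, the date of the act.
1 year from August 8, 2019 is August 8, 2020.
The period was tolled for 132 days by the automatic bankruptcy stay (June 9, 2020 to October 19, 2020), pushing the deadline to December 18, 2020.
By the time the emergency suspension of filing deadlines began on April 14, 2021, the limitation period had already expired on December 18, 2020; that interval cannot revive it.
Nothing else in the chronology tolls or restarts the period.

December 18, 2020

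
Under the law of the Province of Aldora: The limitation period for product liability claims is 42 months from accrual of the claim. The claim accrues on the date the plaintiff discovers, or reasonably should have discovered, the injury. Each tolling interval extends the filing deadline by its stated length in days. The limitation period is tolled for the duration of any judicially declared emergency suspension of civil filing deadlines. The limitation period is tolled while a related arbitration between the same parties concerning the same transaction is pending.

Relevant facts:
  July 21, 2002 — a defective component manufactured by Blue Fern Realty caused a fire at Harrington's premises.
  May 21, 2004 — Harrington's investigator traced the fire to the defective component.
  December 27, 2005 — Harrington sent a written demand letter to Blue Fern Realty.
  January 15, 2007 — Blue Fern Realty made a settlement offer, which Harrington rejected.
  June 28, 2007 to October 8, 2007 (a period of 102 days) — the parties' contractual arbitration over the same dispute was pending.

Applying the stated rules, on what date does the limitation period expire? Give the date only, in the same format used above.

The claim did not accrue until Harrington discovered the injury on May 21, 2004; the July 21, 2002 act date does not start the clock under the stated rule.
The untolled deadline — 42 months after May 21, 2004 — is November 21, 2007.
Because the pending related arbitration ran from June 28, 2007 to October 8, 2007, the deadline is extended by 102 days to March 2, 2008.
None of the other events listed affects the running of the period under the stated rules.

March 2, 2008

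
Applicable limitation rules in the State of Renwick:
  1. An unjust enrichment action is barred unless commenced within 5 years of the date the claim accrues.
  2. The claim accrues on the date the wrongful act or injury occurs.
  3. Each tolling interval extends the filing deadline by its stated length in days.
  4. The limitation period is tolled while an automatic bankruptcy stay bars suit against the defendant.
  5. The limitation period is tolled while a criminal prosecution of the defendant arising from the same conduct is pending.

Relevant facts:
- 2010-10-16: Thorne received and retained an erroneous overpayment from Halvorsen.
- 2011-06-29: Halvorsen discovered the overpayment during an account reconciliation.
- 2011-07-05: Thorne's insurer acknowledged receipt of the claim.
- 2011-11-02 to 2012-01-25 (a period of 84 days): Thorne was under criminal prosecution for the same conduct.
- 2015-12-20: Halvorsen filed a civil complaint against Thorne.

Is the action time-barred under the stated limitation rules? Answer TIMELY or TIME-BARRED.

TIMELY

Because the rule ties accrual to occurrence, the claim accrued on 2010-10-16, not on the 2011-06-29 discovery date.
The untolled deadline — 5 years after 2010-10-16 — is 2015-10-16.
Because the pending criminal prosecution ran from 2011-11-02 to 2012-01-25, the deadline is extended by 84 days to 2016-01-08.
Nothing else in the chronology tolls or restarts the period.
Filing on 2015-12-20 beat the 2016-01-08 deadline — the action is timely.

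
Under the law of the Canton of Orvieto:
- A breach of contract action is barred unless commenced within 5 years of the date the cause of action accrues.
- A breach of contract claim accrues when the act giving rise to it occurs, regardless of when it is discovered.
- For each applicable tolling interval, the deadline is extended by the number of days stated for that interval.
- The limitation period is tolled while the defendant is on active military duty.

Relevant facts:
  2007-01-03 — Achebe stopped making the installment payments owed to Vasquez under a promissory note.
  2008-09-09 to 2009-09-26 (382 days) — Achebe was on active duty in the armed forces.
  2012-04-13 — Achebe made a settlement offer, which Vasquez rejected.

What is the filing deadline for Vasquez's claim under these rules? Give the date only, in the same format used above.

The limitation period began to run on 2007-01-03.
The untolled deadline — 5 years after 2007-01-03 — is 2012-01-03.
The period was tolled for 382 days by the defendant's active military service (2008-09-09 to 2009-09-26), pushing the deadline to 2013-01-19.
The other events in the timeline have no effect on the limitation period under the stated rules.

2013-01-19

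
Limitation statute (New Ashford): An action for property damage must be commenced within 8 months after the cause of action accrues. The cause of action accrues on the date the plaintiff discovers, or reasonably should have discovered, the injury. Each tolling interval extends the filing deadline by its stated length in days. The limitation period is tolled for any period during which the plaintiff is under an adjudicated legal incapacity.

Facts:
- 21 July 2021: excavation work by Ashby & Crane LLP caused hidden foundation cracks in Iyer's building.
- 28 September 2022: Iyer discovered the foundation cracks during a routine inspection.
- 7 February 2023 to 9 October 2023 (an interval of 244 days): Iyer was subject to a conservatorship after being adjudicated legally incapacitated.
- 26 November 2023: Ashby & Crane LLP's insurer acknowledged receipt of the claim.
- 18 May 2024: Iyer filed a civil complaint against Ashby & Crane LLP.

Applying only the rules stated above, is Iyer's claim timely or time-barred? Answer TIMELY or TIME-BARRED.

Under the discovery rule, the claim accrued on 28 September 2022, when Iyer discovered the injury — not on the 21 July 2021 date of the underlying act.
Adding the 8 months base period to 28 September 2022 gives a deadline of 28 May 2023, before any tolling.
The period was tolled for 244 days by the plaintiff's legal incapacity (7 February 2023 to 9 October 2023), pushing the deadline to 27 January 2024.
The other events in the timeline have no effect on the limitation period under the stated rules.
The 18 May 2024 filing falls after the 27 January 2024 deadline; the claim is time-barred.

TIME-BARRED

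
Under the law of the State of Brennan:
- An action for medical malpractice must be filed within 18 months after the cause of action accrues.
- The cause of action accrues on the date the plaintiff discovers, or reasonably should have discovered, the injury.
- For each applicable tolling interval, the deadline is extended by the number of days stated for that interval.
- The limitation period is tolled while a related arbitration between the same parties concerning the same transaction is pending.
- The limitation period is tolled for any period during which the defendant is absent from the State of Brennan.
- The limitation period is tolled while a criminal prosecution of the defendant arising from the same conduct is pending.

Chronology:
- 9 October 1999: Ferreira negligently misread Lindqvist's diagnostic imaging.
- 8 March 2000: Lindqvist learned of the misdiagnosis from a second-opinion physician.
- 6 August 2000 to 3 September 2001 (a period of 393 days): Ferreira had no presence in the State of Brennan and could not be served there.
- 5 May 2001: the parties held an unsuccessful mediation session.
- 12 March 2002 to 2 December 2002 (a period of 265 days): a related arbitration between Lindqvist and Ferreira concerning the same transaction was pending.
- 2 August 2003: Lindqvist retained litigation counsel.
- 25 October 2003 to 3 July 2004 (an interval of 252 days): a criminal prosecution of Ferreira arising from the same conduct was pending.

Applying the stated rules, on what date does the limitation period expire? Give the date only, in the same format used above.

28 June 2003

Under the discovery rule, the claim accrued on 8 March 2000, when Lindqvist discovered the injury — not on the 9 October 1999 date of the underlying act.
Adding the 18 months base period to 8 March 2000 gives a deadline of 8 September 2001, before any tolling.
Because the defendant's absence from the jurisdiction ran from 6 August 2000 to 3 September 2001, the deadline is extended by 393 days to 6 October 2002.
The pending related arbitration from 12 March 2002 to 2 December 2002 tolled the period for 265 days, extending the deadline to 28 June 2003.
By the time the pending criminal prosecution began on 25 October 2003, the limitation period had already expired on 28 June 2003; that interval cannot revive it.
The other events in the timeline have no effect on the limitation period under the stated rules.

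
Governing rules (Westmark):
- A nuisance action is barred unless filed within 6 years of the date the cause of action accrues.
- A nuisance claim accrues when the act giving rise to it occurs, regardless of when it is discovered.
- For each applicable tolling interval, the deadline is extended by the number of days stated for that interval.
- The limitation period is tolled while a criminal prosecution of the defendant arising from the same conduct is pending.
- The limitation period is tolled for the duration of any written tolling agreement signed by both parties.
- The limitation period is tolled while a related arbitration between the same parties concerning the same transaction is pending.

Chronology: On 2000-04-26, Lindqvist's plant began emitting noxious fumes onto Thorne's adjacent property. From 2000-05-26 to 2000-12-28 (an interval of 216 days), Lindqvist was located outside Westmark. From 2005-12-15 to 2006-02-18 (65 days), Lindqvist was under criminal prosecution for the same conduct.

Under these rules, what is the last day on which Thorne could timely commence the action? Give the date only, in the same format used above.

The limitation period began to run on 2000-04-26.
The untolled deadline — 6 years after 2000-04-26 — is 2006-04-26.
The pending criminal prosecution from 2005-12-15 to 2006-02-18 tolled the period for 65 days, extending the deadline to 2006-06-30.
The defendant's absence from the jurisdiction from 2000-05-26 to 2000-12-28 does not toll the period, because no stated rule makes the defendant's absence a tolling event.

2006-06-30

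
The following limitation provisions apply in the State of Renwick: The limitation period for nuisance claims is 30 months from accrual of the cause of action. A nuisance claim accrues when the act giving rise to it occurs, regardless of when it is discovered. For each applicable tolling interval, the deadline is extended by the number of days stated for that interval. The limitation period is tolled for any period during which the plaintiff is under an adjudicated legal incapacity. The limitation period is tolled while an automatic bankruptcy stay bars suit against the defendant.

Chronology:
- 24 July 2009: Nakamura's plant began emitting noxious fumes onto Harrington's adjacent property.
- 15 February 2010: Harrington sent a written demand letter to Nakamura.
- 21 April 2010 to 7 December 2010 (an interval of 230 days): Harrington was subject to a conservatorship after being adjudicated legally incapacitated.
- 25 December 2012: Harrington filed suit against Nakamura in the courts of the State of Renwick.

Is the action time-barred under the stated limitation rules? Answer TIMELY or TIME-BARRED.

TIME-BARRED

The limitation period began to run on 24 July 2009.
Adding the 30 months base period to 24 July 2009 gives a deadline of 24 January 2012, before any tolling.
Because the plaintiff's legal incapacity ran from 21 April 2010 to 7 December 2010, the deadline is extended by 230 days to 10 September 2012.
Nothing else in the chronology tolls or restarts the period.
The 25 December 2012 filing falls after the 10 September 2012 deadline; the claim is time-barred.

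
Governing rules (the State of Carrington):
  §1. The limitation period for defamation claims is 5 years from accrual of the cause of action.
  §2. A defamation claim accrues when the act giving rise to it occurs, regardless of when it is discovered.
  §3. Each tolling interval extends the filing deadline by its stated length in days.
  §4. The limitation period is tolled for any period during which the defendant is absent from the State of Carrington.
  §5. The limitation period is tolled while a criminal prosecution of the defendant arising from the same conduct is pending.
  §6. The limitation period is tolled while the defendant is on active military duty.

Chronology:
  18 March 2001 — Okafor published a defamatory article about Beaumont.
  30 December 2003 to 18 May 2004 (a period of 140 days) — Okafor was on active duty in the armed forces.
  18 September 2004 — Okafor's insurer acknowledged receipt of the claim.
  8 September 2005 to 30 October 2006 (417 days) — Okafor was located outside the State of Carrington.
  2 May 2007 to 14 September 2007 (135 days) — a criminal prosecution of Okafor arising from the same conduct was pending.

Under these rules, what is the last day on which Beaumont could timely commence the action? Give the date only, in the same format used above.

The cause of action accrued on 18 March 2001, the date of the act.
Adding the 5 years base period to 18 March 2001 gives a deadline of 18 March 2006, before any tolling.
The period was tolled for 140 days by the defendant's active military service (30 December 2003 to 18 May 2004), pushing the deadline to 5 August 2006.
The defendant's absence from the jurisdiction from 8 September 2005 to 30 October 2006 tolled the period for 417 days, extending the deadline to 26 September 2007.
The pending criminal prosecution from 2 May 2007 to 14 September 2007 tolled the period for 135 days, extending the deadline to 8 February 2008.
The other events in the timeline have no effect on the limitation period under the stated rules.

8 February 2008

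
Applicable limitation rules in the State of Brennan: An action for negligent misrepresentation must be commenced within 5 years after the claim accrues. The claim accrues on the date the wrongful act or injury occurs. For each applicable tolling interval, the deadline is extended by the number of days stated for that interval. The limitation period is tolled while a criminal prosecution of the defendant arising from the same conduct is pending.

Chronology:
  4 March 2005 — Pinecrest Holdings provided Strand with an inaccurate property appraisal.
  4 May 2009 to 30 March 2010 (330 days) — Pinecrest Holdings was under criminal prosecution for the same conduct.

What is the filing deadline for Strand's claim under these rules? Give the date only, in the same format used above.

28 January 2011

The claim accrued on 4 March 2005, the date of the act.
The untolled deadline — 5 years after 4 March 2005 — is 4 March 2010.
The period was tolled for 330 days by the pending criminal prosecution (4 May 2009 to 30 March 2010), pushing the deadline to 28 January 2011.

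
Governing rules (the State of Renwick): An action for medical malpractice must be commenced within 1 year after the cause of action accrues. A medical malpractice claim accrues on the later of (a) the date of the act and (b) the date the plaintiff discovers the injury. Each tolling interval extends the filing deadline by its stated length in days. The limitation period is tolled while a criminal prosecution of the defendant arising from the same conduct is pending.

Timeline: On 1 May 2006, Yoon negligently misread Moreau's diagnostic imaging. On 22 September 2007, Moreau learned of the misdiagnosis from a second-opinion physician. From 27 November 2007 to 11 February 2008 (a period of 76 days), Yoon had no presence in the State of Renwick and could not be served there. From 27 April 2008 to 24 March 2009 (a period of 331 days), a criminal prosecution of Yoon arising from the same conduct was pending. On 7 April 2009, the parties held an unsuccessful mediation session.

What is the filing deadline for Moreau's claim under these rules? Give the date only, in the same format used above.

19 August 2009

Taking the later of the act (1 May 2006) and discovery (22 September 2007), the claim accrued on 22 September 2007.
1 year from 22 September 2007 is 22 September 2008.
The period was tolled for 331 days by the pending criminal prosecution (27 April 2008 to 24 March 2009), pushing the deadline to 19 August 2009.
No stated provision tolls the period for the defendant's absence, so the interval from 27 November 2007 to 11 February 2008 has no effect on the deadline.
Nothing else in the chronology tolls or restarts the period.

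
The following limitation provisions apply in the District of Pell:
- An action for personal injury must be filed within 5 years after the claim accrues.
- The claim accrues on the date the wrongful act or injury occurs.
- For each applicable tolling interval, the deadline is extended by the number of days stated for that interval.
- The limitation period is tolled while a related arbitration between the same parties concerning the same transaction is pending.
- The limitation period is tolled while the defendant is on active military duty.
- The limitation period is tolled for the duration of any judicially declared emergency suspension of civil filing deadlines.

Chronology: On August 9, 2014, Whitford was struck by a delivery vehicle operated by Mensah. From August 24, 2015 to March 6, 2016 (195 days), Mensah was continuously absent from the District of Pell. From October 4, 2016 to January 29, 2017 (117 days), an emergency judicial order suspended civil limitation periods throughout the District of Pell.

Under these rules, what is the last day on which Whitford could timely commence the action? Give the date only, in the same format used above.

The claim accrued on August 9, 2014, the date of the act.
5 years from August 9, 2014 is August 9, 2019.
Because the emergency suspension of filing deadlines ran from October 4, 2016 to January 29, 2017, the deadline is extended by 117 days to December 4, 2019.
The defendant's absence from the jurisdiction from August 24, 2015 to March 6, 2016 does not toll the period, because no stated rule makes the defendant's absence a tolling event.

December 4, 2019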